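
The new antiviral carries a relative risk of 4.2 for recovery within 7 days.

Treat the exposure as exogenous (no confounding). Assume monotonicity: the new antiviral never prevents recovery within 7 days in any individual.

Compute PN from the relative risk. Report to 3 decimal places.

Under exogeneity and monotonicity, PN = (RR − 1) / RR = 1 − 1/RR.
PN = (4.2 − 1) / 4.2 = 3.2 / 4.2 ≈ 0.7619

PN ≈ 0.762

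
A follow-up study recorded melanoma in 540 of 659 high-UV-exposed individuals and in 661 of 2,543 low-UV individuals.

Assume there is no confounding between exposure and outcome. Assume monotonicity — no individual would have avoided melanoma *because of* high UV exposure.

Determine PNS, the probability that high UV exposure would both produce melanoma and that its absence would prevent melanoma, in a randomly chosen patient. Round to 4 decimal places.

PNS ≈ 0.5595

p₁ = P(outcome | exposed) = 540/659 = 0.81942
p₀ = P(outcome | unexposed) = 661/2543 = 0.25993
Under exogeneity and monotonicity, PNS = p₁ − p₀.
PNS = 0.81942 − 0.25993 = 0.55949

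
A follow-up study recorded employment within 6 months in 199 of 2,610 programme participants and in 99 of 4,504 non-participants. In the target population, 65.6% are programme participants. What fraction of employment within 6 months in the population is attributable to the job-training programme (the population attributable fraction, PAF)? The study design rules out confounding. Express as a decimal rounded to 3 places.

PAF ≈ 0.618

p₁ = P(outcome | exposed) = 199/2610 = 0.076245
p₀ = P(outcome | unexposed) = 99/4504 = 0.02198
Overall risk P(Y=1) = π·p₁ + (1−π)·p₀ = 0.656×0.076245 + 0.344×0.02198 = 0.057578.
Under exogeneity, PAF = [P(Y=1) − p₀] / P(Y=1).
PAF = (0.057578 − 0.02198) / 0.057578 ≈ 0.6182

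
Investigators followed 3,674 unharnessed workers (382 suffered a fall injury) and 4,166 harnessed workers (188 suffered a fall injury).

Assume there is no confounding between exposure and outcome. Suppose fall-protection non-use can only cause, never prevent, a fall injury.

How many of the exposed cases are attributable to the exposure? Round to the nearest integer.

about 216 cases

p₁ = P(outcome | exposed) = 382/3674 = 0.10397
p₀ = P(outcome | unexposed) = 188/4166 = 0.045127
PN = (p₁ − p₀)/p₁ = (0.10397 − 0.045127) / 0.10397 ≈ 0.56598.
Attributable cases ≈ PN × (exposed cases) = 0.56598 × 382 ≈ 216.20.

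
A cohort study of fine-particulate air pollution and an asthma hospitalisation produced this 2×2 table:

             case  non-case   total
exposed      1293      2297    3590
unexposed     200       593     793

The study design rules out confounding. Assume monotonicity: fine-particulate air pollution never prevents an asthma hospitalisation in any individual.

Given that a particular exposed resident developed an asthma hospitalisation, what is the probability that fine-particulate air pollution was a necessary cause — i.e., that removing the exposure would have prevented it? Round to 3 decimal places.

PN ≈ 0.300

p₁ = P(outcome | exposed) = 1293/3590 = 0.36017
p₀ = P(outcome | unexposed) = 200/793 = 0.25221
Under exogeneity and monotonicity, PN = (p₁ − p₀)/p₁.
PN = (0.36017 − 0.25221) / 0.36017 ≈ 0.2998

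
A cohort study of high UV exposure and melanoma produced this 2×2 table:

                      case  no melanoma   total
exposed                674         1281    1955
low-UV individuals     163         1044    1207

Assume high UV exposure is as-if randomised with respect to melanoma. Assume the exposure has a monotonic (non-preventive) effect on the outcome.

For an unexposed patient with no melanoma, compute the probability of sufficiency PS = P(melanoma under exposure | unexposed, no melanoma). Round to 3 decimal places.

p₁ = P(outcome | exposed) = 674/1955 = 0.34476
p₀ = P(outcome | unexposed) = 163/1207 = 0.13505
Under exogeneity and monotonicity, PS = (p₁ − p₀) / (1 − p₀).
PS = (0.34476 − 0.13505) / (1 − 0.13505) = 0.20971 / 0.86495 ≈ 0.2425

PS ≈ 0.242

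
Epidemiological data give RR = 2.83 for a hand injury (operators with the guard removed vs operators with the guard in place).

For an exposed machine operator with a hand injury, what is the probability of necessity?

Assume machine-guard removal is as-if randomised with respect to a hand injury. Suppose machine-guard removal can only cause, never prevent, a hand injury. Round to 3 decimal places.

PN ≈ 0.647

Under exogeneity and monotonicity, PN = (RR − 1) / RR = 1 − 1/RR.
PN = (2.83 − 1) / 2.83 = 1.83 / 2.83 ≈ 0.6466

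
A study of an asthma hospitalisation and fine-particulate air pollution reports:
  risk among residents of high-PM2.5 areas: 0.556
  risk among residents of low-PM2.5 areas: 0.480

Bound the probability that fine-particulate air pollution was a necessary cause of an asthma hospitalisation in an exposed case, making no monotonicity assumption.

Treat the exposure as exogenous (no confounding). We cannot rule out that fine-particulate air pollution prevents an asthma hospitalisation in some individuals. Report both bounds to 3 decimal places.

Let p₁ = 0.556, p₀ = 0.48.
Under exogeneity alone the bounds on PN are max{0,(p₁−p₀)/p₁} ≤ PN ≤ min{1,(1−p₀)/p₁}.
  lower = (p₁ − p₀)/p₁ = 0.076 / 0.556 ≈ 0.1367
  upper = min{1, (1 − p₀)/p₁} = 0.52 / 0.556 ≈ 0.9353

0.137 ≤ PN ≤ 0.935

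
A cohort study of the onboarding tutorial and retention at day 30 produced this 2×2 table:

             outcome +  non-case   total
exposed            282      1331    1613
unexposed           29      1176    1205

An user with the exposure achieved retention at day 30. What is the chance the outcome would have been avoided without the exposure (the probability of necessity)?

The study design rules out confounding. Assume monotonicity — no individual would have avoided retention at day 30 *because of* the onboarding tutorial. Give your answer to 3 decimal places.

PN ≈ 0.862

p₁ = P(outcome | exposed) = 282/1613 = 0.17483
p₀ = P(outcome | unexposed) = 29/1205 = 0.024066
Under exogeneity and monotonicity, PN = (p₁ − p₀)/p₁.
PN = (0.17483 − 0.024066) / 0.17483 ≈ 0.8623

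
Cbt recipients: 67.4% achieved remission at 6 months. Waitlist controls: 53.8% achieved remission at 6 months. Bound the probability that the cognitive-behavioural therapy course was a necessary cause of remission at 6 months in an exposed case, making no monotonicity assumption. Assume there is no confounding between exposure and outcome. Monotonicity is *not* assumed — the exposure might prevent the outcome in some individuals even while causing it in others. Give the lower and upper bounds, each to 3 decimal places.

0.202 ≤ PN ≤ 0.685

p₁ = 0.674, p₀ = 0.538.
Under exogeneity alone the bounds on PN are max{0,(p₁−p₀)/p₁} ≤ PN ≤ min{1,(1−p₀)/p₁}.
  lower = (p₁ − p₀)/p₁ = 0.136 / 0.674 ≈ 0.2018
  upper = min{1, (1 − p₀)/p₁} = 0.462 / 0.674 ≈ 0.6855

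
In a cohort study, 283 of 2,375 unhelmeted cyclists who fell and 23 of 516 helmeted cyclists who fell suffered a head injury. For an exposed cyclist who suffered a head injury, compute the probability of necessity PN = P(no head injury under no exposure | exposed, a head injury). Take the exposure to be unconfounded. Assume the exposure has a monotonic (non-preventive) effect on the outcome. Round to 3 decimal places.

p₁ = P(outcome | exposed) = 283/2375 = 0.11916
p₀ = P(outcome | unexposed) = 23/516 = 0.044574
Under exogeneity and monotonicity, PN = (p₁ − p₀) / p₁.
PN = (0.11916 − 0.044574) / 0.11916 = 0.074584 / 0.11916 ≈ 0.6259

PN ≈ 0.626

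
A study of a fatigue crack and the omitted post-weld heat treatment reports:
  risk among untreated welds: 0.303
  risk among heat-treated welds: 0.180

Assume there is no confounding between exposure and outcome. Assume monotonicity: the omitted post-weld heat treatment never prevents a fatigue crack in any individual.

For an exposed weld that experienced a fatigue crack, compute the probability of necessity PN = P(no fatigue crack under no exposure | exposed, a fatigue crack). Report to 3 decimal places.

Let p₁ = 0.303, p₀ = 0.18.
Under exogeneity and monotonicity, PN = (p₁ − p₀) / p₁.
PN = (0.303 − 0.18) / 0.303 = 0.123 / 0.303 ≈ 0.4059

PN ≈ 0.406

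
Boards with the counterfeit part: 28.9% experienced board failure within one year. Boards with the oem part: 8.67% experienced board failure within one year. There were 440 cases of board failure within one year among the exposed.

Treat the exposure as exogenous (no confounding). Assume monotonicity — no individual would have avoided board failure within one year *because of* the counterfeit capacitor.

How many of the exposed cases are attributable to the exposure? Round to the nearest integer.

p₁ = 0.289, p₀ = 0.0867.
PN = (p₁ − p₀)/p₁ = (0.289 − 0.0867) / 0.289 ≈ 0.70000.
Attributable cases ≈ PN × (exposed cases) = 0.70000 × 440 ≈ 308.00.

about 308 cases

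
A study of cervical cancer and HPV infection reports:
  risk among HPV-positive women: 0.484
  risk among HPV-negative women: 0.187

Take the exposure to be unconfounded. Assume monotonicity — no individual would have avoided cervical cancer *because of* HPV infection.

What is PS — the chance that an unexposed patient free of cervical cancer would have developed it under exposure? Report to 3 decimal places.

PS ≈ 0.365

Let p₁ = 0.484, p₀ = 0.187.
Under exogeneity and monotonicity, PS = (p₁ − p₀) / (1 − p₀).
PS = (0.484 − 0.187) / (1 − 0.187) = 0.297 / 0.813 ≈ 0.3653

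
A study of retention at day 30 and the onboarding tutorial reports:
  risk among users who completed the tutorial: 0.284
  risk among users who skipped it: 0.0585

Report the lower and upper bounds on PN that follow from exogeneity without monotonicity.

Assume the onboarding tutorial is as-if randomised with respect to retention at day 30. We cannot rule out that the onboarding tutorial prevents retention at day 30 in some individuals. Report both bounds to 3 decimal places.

0.794 ≤ PN ≤ 1.000

Let p₁ = 0.284, p₀ = 0.0585.
Under exogeneity alone the bounds on PN are max{0,(p₁−p₀)/p₁} ≤ PN ≤ min{1,(1−p₀)/p₁}.
  lower = (p₁ − p₀)/p₁ = 0.2255 / 0.284 ≈ 0.7940
  upper = min{1, (1 − p₀)/p₁} = 0.9415 / 0.284 ≈ 3.3151 → capped at 1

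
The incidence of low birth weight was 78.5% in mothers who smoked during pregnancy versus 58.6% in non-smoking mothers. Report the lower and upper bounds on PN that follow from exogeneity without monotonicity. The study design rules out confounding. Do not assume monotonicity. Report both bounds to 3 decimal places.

p₁ = 0.785, p₀ = 0.586.
Under exogeneity alone the bounds on PN are max{0,(p₁−p₀)/p₁} ≤ PN ≤ min{1,(1−p₀)/p₁}.
  lower = (p₁ − p₀)/p₁ = 0.199 / 0.785 ≈ 0.2535
  upper = min{1, (1 − p₀)/p₁} = 0.414 / 0.785 ≈ 0.5274

0.254 ≤ PN ≤ 0.527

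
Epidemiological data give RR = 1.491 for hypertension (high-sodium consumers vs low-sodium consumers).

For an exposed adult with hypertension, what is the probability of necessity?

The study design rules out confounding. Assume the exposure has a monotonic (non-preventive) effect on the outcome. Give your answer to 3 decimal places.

PN ≈ 0.329

Under exogeneity and monotonicity, PN = (RR − 1) / RR = 1 − 1/RR.
PN = (1.491 − 1) / 1.491 = 0.491 / 1.491 ≈ 0.3293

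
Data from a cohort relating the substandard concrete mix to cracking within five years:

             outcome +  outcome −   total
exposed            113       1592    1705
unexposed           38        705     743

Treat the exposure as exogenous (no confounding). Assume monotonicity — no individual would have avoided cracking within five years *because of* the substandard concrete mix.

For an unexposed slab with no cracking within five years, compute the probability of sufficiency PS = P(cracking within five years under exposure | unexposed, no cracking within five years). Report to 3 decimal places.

p₁ = P(outcome | exposed) = 113/1705 = 0.066276
p₀ = P(outcome | unexposed) = 38/743 = 0.051144
Under exogeneity and monotonicity, PS = (p₁ − p₀)/(1 − p₀).
PS = (0.066276 − 0.051144) / 0.94886 ≈ 0.0159

PS ≈ 0.016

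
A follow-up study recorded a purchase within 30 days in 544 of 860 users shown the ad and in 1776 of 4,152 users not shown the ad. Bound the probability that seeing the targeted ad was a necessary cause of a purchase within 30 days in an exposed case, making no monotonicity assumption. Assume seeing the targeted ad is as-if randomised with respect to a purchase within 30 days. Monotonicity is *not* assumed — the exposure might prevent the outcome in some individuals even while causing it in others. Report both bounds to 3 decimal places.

0.324 ≤ PN ≤ 0.905

p₁ = P(outcome | exposed) = 544/860 = 0.63256
p₀ = P(outcome | unexposed) = 1776/4152 = 0.42775
Under exogeneity alone the bounds on PN are max{0,(p₁−p₀)/p₁} ≤ PN ≤ min{1,(1−p₀)/p₁}.
  lower = (p₁ − p₀)/p₁ = 0.20481 / 0.63256 ≈ 0.3238
  upper = min{1, (1 − p₀)/p₁} = 0.57225 / 0.63256 ≈ 0.9047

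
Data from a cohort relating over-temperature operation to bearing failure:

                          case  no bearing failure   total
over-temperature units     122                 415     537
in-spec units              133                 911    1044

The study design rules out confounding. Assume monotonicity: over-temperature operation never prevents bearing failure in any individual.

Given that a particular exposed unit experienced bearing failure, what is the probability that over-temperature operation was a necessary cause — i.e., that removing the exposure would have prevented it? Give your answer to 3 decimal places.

p₁ = P(outcome | exposed) = 122/537 = 0.22719
p₀ = P(outcome | unexposed) = 133/1044 = 0.12739
Under exogeneity and monotonicity, PN = (p₁ − p₀) / p₁.
PN = (0.22719 − 0.12739) / 0.22719 = 0.099793 / 0.22719 ≈ 0.4393

PN ≈ 0.439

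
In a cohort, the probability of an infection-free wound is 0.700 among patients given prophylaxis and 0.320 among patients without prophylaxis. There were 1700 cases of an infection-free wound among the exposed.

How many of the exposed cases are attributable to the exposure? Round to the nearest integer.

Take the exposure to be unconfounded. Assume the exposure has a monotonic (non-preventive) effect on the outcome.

about 923 cases

Let p₁ = 0.7, p₀ = 0.32.
PN = (p₁ − p₀)/p₁ = (0.7 − 0.32) / 0.7 ≈ 0.54286.
Attributable cases ≈ PN × (exposed cases) = 0.54286 × 1700 ≈ 922.86.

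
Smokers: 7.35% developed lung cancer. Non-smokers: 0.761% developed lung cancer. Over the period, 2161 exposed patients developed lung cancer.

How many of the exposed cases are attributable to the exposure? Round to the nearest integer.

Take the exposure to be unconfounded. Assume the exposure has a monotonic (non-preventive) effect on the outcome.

about 1937 cases

p₁ = 0.0735, p₀ = 0.00761.
PN = (p₁ − p₀)/p₁ = (0.0735 − 0.00761) / 0.0735 ≈ 0.89646.
Attributable cases ≈ PN × (exposed cases) = 0.89646 × 2161 ≈ 1937.26.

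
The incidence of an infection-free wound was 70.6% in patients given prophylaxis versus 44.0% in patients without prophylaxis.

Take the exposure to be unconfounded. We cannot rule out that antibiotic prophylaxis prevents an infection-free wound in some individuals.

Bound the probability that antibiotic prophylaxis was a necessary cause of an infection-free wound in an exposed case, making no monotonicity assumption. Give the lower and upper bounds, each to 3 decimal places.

0.377 ≤ PN ≤ 0.793

p₁ = 0.706, p₀ = 0.44.
Under exogeneity alone the bounds on PN are max{0,(p₁−p₀)/p₁} ≤ PN ≤ min{1,(1−p₀)/p₁}.
  lower = (p₁ − p₀)/p₁ = 0.266 / 0.706 ≈ 0.3768
  upper = min{1, (1 − p₀)/p₁} = 0.56 / 0.706 ≈ 0.7932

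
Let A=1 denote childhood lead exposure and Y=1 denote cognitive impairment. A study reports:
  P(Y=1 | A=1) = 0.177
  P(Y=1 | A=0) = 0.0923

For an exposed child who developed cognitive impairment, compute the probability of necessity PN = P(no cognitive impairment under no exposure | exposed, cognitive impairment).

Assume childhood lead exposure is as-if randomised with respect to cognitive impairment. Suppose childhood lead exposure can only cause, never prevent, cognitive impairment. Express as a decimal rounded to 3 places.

PN ≈ 0.479

Let p₁ = 0.177, p₀ = 0.0923.
Under exogeneity and monotonicity, PN = (p₁ − p₀) / p₁.
PN = (0.177 − 0.0923) / 0.177 = 0.0847 / 0.177 ≈ 0.4785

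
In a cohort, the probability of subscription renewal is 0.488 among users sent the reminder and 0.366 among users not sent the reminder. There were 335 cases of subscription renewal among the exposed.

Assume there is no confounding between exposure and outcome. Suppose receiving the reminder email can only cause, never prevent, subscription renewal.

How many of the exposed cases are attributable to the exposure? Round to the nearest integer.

about 84 cases

Let p₁ = 0.488, p₀ = 0.366.
PN = (p₁ − p₀)/p₁ = (0.488 − 0.366) / 0.488 ≈ 0.25000.
Attributable cases ≈ PN × (exposed cases) = 0.25000 × 335 ≈ 83.75.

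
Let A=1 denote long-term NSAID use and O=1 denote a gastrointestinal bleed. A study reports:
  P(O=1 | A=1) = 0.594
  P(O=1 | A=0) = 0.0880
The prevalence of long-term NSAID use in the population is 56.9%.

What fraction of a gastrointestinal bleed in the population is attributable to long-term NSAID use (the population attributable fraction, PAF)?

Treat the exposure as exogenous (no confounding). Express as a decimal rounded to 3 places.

Let p₁ = 0.594, p₀ = 0.088.
Overall risk P(Y=1) = π·p₁ + (1−π)·p₀ = 0.569×0.594 + 0.431×0.088 = 0.37591.
Under exogeneity, PAF = [P(Y=1) − p₀] / P(Y=1).
PAF = (0.37591 − 0.088) / 0.37591 ≈ 0.7659

PAF ≈ 0.766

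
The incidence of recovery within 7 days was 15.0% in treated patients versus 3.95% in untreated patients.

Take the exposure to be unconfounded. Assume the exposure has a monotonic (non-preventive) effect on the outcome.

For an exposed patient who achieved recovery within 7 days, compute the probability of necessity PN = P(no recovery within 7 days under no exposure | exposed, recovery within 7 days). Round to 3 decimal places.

PN ≈ 0.737

p₁ = 0.15, p₀ = 0.0395.
Under exogeneity and monotonicity, PN = (p₁ − p₀) / p₁.
PN = (0.15 − 0.0395) / 0.15 = 0.1105 / 0.15 ≈ 0.7367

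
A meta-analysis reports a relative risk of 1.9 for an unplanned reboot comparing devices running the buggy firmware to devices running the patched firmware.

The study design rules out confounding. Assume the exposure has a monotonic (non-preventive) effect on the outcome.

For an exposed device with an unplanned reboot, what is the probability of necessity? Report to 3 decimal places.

Under exogeneity and monotonicity, PN = (RR − 1) / RR = 1 − 1/RR.
PN = (1.9 − 1) / 1.9 = 0.9 / 1.9 ≈ 0.4737

PN ≈ 0.474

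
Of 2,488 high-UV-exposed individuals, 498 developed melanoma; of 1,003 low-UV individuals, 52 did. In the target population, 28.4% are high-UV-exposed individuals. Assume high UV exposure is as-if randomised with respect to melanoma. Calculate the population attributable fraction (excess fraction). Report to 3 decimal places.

PAF ≈ 0.448

p₁ = P(outcome | exposed) = 498/2488 = 0.20016
p₀ = P(outcome | unexposed) = 52/1003 = 0.051844
Overall risk P(Y=1) = π·p₁ + (1−π)·p₀ = 0.284×0.20016 + 0.716×0.051844 = 0.093966.
Under exogeneity, PAF = [P(Y=1) − p₀] / P(Y=1).
PAF = (0.093966 − 0.051844) / 0.093966 ≈ 0.4483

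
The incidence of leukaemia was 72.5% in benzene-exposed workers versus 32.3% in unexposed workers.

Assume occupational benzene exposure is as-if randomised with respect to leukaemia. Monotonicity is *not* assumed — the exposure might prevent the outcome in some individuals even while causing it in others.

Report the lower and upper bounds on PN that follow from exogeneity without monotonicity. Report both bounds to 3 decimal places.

p₁ = 0.725, p₀ = 0.323.
Under exogeneity alone the bounds on PN are max{0,(p₁−p₀)/p₁} ≤ PN ≤ min{1,(1−p₀)/p₁}.
  lower = (p₁ − p₀)/p₁ = 0.402 / 0.725 ≈ 0.5545
  upper = min{1, (1 − p₀)/p₁} = 0.677 / 0.725 ≈ 0.9338

0.554 ≤ PN ≤ 0.934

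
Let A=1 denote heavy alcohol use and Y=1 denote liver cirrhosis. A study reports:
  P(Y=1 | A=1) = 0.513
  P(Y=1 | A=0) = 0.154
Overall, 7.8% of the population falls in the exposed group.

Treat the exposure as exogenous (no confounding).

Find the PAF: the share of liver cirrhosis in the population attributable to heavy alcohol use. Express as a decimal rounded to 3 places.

PAF ≈ 0.154

Let p₁ = 0.513, p₀ = 0.154.
Overall risk P(Y=1) = π·p₁ + (1−π)·p₀ = 0.078×0.513 + 0.922×0.154 = 0.182.
Under exogeneity, PAF = [P(Y=1) − p₀] / P(Y=1).
PAF = (0.182 − 0.154) / 0.182 ≈ 0.1539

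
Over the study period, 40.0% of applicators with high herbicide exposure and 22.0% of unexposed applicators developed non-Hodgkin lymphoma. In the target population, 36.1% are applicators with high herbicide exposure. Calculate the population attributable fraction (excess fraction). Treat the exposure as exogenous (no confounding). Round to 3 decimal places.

p₁ = 0.4, p₀ = 0.22.
Overall risk P(Y=1) = π·p₁ + (1−π)·p₀ = 0.361×0.4 + 0.639×0.22 = 0.28498.
Under exogeneity, PAF = [P(Y=1) − p₀] / P(Y=1).
PAF = (0.28498 − 0.22) / 0.28498 ≈ 0.2280

PAF ≈ 0.228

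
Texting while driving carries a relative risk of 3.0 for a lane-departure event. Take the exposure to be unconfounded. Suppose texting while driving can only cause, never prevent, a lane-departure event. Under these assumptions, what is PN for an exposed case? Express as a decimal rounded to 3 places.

Under exogeneity and monotonicity, PN = (RR − 1) / RR = 1 − 1/RR.
PN = (3.0 − 1) / 3.0 = 2 / 3.0 ≈ 0.6667

PN ≈ 0.667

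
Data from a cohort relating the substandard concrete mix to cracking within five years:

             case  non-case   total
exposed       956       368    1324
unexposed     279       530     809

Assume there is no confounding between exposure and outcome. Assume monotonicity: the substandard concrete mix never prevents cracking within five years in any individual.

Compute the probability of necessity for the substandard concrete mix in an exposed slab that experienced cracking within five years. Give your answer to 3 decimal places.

p₁ = P(outcome | exposed) = 956/1324 = 0.72205
p₀ = P(outcome | unexposed) = 279/809 = 0.34487
Under exogeneity and monotonicity, PN = (p₁ − p₀)/p₁.
PN = (0.72205 − 0.34487) / 0.72205 ≈ 0.5224

PN ≈ 0.522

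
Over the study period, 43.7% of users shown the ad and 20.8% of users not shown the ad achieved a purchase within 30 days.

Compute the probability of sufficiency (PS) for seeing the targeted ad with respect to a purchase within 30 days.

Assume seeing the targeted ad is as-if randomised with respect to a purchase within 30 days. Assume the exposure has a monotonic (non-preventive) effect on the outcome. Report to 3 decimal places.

p₁ = 0.437, p₀ = 0.208.
Under exogeneity and monotonicity, PS = (p₁ − p₀) / (1 − p₀).
PS = (0.437 − 0.208) / (1 − 0.208) = 0.229 / 0.792 ≈ 0.2891

PS ≈ 0.289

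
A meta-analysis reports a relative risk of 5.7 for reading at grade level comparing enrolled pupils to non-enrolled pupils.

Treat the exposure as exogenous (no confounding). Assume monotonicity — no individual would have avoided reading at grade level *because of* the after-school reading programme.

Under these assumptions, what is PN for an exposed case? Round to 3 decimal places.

Under exogeneity and monotonicity, PN = (RR − 1) / RR = 1 − 1/RR.
PN = (5.7 − 1) / 5.7 = 4.7 / 5.7 ≈ 0.8246

PN ≈ 0.825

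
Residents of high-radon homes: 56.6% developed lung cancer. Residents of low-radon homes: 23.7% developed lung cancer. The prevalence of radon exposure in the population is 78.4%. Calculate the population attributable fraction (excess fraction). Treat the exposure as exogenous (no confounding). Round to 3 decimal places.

p₁ = 0.566, p₀ = 0.237.
Overall risk P(Y=1) = π·p₁ + (1−π)·p₀ = 0.784×0.566 + 0.216×0.237 = 0.49494.
Under exogeneity, PAF = [P(Y=1) − p₀] / P(Y=1).
PAF = (0.49494 − 0.237) / 0.49494 ≈ 0.5212

PAF ≈ 0.521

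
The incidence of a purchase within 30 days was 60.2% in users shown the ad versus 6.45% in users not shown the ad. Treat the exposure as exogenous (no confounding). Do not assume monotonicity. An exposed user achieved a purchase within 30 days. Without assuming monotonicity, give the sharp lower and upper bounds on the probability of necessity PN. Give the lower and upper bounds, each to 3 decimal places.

p₁ = 0.602, p₀ = 0.0645.
Under exogeneity alone the bounds on PN are max{0,(p₁−p₀)/p₁} ≤ PN ≤ min{1,(1−p₀)/p₁}.
  lower = (p₁ − p₀)/p₁ = 0.5375 / 0.602 ≈ 0.8929
  upper = min{1, (1 − p₀)/p₁} = 0.9355 / 0.602 ≈ 1.5540 → capped at 1

0.893 ≤ PN ≤ 1.000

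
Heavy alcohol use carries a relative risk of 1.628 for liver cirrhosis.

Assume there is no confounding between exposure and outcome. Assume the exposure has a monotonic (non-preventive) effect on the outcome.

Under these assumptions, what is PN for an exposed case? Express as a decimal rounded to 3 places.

PN ≈ 0.386

Under exogeneity and monotonicity, PN = (RR − 1) / RR = 1 − 1/RR.
PN = (1.628 − 1) / 1.628 = 0.628 / 1.628 ≈ 0.3857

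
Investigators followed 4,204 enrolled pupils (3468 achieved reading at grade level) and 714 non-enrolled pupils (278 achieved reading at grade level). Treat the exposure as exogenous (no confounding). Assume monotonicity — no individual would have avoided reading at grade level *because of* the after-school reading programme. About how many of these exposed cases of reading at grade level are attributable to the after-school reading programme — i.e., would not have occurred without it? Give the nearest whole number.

about 1831 cases

p₁ = P(outcome | exposed) = 3468/4204 = 0.82493
p₀ = P(outcome | unexposed) = 278/714 = 0.38936
PN = (p₁ − p₀)/p₁ = (0.82493 − 0.38936) / 0.82493 ≈ 0.52801.
Attributable cases ≈ PN × (exposed cases) = 0.52801 × 3468 ≈ 1831.15.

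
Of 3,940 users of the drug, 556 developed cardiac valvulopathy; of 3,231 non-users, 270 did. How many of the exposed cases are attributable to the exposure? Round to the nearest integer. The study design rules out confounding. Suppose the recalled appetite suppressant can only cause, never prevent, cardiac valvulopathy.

about 227 cases

p₁ = P(outcome | exposed) = 556/3940 = 0.14112
p₀ = P(outcome | unexposed) = 270/3231 = 0.083565
PN = (p₁ − p₀)/p₁ = (0.14112 − 0.083565) / 0.14112 ≈ 0.40783.
Attributable cases ≈ PN × (exposed cases) = 0.40783 × 556 ≈ 226.75.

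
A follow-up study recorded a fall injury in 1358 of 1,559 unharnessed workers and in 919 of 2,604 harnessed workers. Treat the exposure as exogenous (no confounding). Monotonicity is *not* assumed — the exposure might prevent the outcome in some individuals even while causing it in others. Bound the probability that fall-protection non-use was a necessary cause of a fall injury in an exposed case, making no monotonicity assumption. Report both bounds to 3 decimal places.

p₁ = P(outcome | exposed) = 1358/1559 = 0.87107
p₀ = P(outcome | unexposed) = 919/2604 = 0.35292
Under exogeneity alone the bounds on PN are max{0,(p₁−p₀)/p₁} ≤ PN ≤ min{1,(1−p₀)/p₁}.
  lower = (p₁ − p₀)/p₁ = 0.51815 / 0.87107 ≈ 0.5948
  upper = min{1, (1 − p₀)/p₁} = 0.64708 / 0.87107 ≈ 0.7429

0.595 ≤ PN ≤ 0.743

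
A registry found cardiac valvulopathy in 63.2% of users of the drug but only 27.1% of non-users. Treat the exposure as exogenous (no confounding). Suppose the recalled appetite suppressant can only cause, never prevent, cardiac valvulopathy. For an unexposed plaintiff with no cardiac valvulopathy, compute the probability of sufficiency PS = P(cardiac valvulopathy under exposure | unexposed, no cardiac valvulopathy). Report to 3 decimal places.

p₁ = 0.632, p₀ = 0.271.
Under exogeneity and monotonicity, PS = (p₁ − p₀) / (1 − p₀).
PS = (0.632 − 0.271) / (1 − 0.271) = 0.361 / 0.729 ≈ 0.4952

PS ≈ 0.495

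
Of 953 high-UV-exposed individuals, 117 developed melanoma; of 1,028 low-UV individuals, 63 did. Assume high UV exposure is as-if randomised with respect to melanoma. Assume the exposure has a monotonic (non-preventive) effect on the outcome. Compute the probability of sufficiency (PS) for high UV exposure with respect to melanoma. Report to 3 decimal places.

p₁ = P(outcome | exposed) = 117/953 = 0.12277
p₀ = P(outcome | unexposed) = 63/1028 = 0.061284
Under exogeneity and monotonicity, PS = (p₁ − p₀) / (1 − p₀).
PS = (0.12277 − 0.061284) / (1 − 0.061284) = 0.061486 / 0.93872 ≈ 0.0655

PS ≈ 0.066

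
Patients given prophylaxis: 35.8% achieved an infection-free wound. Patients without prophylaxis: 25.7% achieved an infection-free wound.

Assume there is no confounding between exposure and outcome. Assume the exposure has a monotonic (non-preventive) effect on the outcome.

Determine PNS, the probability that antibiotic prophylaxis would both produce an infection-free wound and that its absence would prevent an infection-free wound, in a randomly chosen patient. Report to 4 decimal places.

p₁ = 0.358, p₀ = 0.257.
Under exogeneity and monotonicity, PNS = p₁ − p₀.
PNS = 0.358 − 0.257 = 0.101

PNS ≈ 0.1010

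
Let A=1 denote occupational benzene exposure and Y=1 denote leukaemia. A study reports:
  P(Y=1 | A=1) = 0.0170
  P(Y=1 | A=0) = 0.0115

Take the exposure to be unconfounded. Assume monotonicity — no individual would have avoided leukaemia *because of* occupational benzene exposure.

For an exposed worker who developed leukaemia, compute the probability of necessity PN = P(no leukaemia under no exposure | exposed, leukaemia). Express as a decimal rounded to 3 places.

Let p₁ = 0.017, p₀ = 0.0115.
Under exogeneity and monotonicity, PN = (p₁ − p₀) / p₁.
PN = (0.017 − 0.0115) / 0.017 = 0.0055 / 0.017 ≈ 0.3235

PN ≈ 0.324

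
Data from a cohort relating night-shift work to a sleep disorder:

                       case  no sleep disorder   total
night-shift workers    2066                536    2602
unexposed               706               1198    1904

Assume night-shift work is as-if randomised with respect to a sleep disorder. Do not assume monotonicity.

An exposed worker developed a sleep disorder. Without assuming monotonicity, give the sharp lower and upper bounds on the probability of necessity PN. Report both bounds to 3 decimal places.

p₁ = P(outcome | exposed) = 2066/2602 = 0.794
p₀ = P(outcome | unexposed) = 706/1904 = 0.3708
Under exogeneity alone the bounds on PN are max{0,(p₁−p₀)/p₁} ≤ PN ≤ min{1,(1−p₀)/p₁}.
  lower = (p₁ − p₀)/p₁ = 0.42321 / 0.794 ≈ 0.5330
  upper = min{1, (1 − p₀)/p₁} = 0.6292 / 0.794 ≈ 0.7924

0.533 ≤ PN ≤ 0.792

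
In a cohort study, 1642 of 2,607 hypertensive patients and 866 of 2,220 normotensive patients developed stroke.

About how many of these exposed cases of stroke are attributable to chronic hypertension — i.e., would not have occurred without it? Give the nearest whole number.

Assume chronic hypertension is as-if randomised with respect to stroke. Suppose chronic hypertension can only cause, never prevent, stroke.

about 625 cases

p₁ = P(outcome | exposed) = 1642/2607 = 0.62984
p₀ = P(outcome | unexposed) = 866/2220 = 0.39009
PN = (p₁ − p₀)/p₁ = (0.62984 − 0.39009) / 0.62984 ≈ 0.38065.
Attributable cases ≈ PN × (exposed cases) = 0.38065 × 1642 ≈ 625.04.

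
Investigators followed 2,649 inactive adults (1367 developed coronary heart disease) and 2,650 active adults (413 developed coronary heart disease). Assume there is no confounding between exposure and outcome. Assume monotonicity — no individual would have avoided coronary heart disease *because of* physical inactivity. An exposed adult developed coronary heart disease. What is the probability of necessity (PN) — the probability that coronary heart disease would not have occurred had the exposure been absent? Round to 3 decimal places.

p₁ = P(outcome | exposed) = 1367/2649 = 0.51604
p₀ = P(outcome | unexposed) = 413/2650 = 0.15585
Under exogeneity and monotonicity, PN = (p₁ − p₀) / p₁.
PN = (0.51604 − 0.15585) / 0.51604 = 0.36019 / 0.51604 ≈ 0.6980

PN ≈ 0.698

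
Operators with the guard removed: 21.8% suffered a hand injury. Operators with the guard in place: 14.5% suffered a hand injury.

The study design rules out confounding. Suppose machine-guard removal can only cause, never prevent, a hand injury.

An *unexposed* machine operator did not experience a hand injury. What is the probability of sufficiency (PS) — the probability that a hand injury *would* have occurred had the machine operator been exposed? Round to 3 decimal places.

p₁ = 0.218, p₀ = 0.145.
Under exogeneity and monotonicity, PS = (p₁ − p₀) / (1 − p₀).
PS = (0.218 − 0.145) / (1 − 0.145) = 0.073 / 0.855 ≈ 0.0854

PS ≈ 0.085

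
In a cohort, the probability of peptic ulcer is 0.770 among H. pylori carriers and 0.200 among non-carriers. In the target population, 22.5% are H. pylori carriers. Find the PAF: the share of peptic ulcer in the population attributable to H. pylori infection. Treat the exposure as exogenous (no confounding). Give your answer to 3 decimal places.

Let p₁ = 0.77, p₀ = 0.2.
Overall risk P(Y=1) = π·p₁ + (1−π)·p₀ = 0.225×0.77 + 0.775×0.2 = 0.32825.
Under exogeneity, PAF = [P(Y=1) − p₀] / P(Y=1).
PAF = (0.32825 − 0.2) / 0.32825 ≈ 0.3907

PAF ≈ 0.391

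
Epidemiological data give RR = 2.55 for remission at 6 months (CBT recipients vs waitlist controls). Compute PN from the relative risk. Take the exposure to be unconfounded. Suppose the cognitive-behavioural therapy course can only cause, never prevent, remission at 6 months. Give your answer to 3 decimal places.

Under exogeneity and monotonicity, PN = (RR − 1) / RR = 1 − 1/RR.
PN = (2.55 − 1) / 2.55 = 1.55 / 2.55 ≈ 0.6078

PN ≈ 0.608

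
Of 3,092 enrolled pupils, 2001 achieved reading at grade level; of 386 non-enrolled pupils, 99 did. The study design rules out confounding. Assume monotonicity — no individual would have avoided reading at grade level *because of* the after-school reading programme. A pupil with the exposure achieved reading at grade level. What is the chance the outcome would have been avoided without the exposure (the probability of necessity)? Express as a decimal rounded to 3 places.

PN ≈ 0.604

p₁ = P(outcome | exposed) = 2001/3092 = 0.64715
p₀ = P(outcome | unexposed) = 99/386 = 0.25648
Under exogeneity and monotonicity, PN = (p₁ − p₀) / p₁.
PN = (0.64715 − 0.25648) / 0.64715 = 0.39068 / 0.64715 ≈ 0.6037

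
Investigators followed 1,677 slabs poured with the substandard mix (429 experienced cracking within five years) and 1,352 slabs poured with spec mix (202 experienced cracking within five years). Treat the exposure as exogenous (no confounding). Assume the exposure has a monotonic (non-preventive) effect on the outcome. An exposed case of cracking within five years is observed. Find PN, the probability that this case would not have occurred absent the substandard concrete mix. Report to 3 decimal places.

p₁ = P(outcome | exposed) = 429/1677 = 0.25581
p₀ = P(outcome | unexposed) = 202/1352 = 0.14941
Under exogeneity and monotonicity, PN = (p₁ − p₀) / p₁.
PN = (0.25581 − 0.14941) / 0.25581 = 0.10641 / 0.25581 ≈ 0.4159

PN ≈ 0.416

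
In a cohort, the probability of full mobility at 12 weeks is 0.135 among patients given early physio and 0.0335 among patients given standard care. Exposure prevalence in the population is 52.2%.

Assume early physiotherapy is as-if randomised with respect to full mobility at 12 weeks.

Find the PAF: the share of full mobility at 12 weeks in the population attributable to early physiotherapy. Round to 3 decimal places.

PAF ≈ 0.613

Let p₁ = 0.135, p₀ = 0.0335.
Overall risk P(Y=1) = π·p₁ + (1−π)·p₀ = 0.522×0.135 + 0.478×0.0335 = 0.086483.
Under exogeneity, PAF = [P(Y=1) − p₀] / P(Y=1).
PAF = (0.086483 − 0.0335) / 0.086483 ≈ 0.6126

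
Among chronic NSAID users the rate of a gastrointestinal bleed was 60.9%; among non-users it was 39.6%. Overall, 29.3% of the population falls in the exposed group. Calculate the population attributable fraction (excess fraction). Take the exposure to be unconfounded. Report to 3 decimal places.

PAF ≈ 0.136

p₁ = 0.609, p₀ = 0.396.
Overall risk P(Y=1) = π·p₁ + (1−π)·p₀ = 0.293×0.609 + 0.707×0.396 = 0.45841.
Under exogeneity, PAF = [P(Y=1) − p₀] / P(Y=1).
PAF = (0.45841 − 0.396) / 0.45841 ≈ 0.1361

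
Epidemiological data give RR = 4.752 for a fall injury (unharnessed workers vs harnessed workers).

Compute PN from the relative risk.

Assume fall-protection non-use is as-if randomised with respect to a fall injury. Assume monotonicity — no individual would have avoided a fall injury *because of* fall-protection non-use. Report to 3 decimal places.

Under exogeneity and monotonicity, PN = (RR − 1) / RR = 1 − 1/RR.
PN = (4.752 − 1) / 4.752 = 3.752 / 4.752 ≈ 0.7896

PN ≈ 0.790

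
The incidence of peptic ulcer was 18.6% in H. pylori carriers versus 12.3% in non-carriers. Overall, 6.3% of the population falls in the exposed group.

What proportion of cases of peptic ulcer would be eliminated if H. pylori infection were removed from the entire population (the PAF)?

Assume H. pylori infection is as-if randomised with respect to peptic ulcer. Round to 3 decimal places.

PAF ≈ 0.031

p₁ = 0.186, p₀ = 0.123.
Overall risk P(Y=1) = π·p₁ + (1−π)·p₀ = 0.063×0.186 + 0.937×0.123 = 0.12697.
Under exogeneity, PAF = [P(Y=1) − p₀] / P(Y=1).
PAF = (0.12697 − 0.123) / 0.12697 ≈ 0.0313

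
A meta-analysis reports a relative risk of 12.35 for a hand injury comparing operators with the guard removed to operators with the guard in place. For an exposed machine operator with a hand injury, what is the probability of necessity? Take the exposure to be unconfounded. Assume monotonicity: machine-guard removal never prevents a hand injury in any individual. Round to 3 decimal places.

PN ≈ 0.919

Under exogeneity and monotonicity, PN = (RR − 1) / RR = 1 − 1/RR.
PN = (12.35 − 1) / 12.35 = 11.35 / 12.35 ≈ 0.9190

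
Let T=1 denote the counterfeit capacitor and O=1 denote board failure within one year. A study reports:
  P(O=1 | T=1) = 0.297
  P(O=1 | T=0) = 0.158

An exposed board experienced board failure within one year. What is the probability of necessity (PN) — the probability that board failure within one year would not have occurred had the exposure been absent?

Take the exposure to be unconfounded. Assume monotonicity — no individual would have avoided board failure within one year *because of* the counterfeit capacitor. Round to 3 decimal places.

PN ≈ 0.468

Let p₁ = 0.297, p₀ = 0.158.
Under exogeneity and monotonicity, PN = (p₁ − p₀) / p₁.
PN = (0.297 − 0.158) / 0.297 = 0.139 / 0.297 ≈ 0.4680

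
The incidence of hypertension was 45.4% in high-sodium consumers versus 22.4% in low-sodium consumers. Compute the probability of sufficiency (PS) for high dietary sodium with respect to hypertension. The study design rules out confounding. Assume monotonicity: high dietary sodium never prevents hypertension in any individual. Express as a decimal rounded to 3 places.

PS ≈ 0.296

p₁ = 0.454, p₀ = 0.224.
Under exogeneity and monotonicity, PS = (p₁ − p₀) / (1 − p₀).
PS = (0.454 − 0.224) / (1 − 0.224) = 0.23 / 0.776 ≈ 0.2964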